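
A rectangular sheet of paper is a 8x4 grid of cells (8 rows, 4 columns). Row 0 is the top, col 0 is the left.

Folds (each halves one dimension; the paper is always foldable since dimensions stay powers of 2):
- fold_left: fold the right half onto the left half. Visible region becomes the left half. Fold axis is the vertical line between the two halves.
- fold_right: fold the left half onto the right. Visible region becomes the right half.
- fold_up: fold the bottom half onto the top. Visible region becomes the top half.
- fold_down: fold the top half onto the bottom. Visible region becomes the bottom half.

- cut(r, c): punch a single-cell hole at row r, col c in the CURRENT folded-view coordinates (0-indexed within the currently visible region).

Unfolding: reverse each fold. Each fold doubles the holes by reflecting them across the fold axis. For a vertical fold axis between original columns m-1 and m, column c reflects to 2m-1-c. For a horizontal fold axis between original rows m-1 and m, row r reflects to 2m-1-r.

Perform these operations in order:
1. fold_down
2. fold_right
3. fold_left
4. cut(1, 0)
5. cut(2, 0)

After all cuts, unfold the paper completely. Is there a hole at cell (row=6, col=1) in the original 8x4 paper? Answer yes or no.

Op 1 fold_down: fold axis h@4; visible region now rows[4,8) x cols[0,4) = 4x4
Op 2 fold_right: fold axis v@2; visible region now rows[4,8) x cols[2,4) = 4x2
Op 3 fold_left: fold axis v@3; visible region now rows[4,8) x cols[2,3) = 4x1
Op 4 cut(1, 0): punch at orig (5,2); cuts so far [(5, 2)]; region rows[4,8) x cols[2,3) = 4x1
Op 5 cut(2, 0): punch at orig (6,2); cuts so far [(5, 2), (6, 2)]; region rows[4,8) x cols[2,3) = 4x1
Unfold 1 (reflect across v@3): 4 holes -> [(5, 2), (5, 3), (6, 2), (6, 3)]
Unfold 2 (reflect across v@2): 8 holes -> [(5, 0), (5, 1), (5, 2), (5, 3), (6, 0), (6, 1), (6, 2), (6, 3)]
Unfold 3 (reflect across h@4): 16 holes -> [(1, 0), (1, 1), (1, 2), (1, 3), (2, 0), (2, 1), (2, 2), (2, 3), (5, 0), (5, 1), (5, 2), (5, 3), (6, 0), (6, 1), (6, 2), (6, 3)]
Holes: [(1, 0), (1, 1), (1, 2), (1, 3), (2, 0), (2, 1), (2, 2), (2, 3), (5, 0), (5, 1), (5, 2), (5, 3), (6, 0), (6, 1), (6, 2), (6, 3)]

Answer: yes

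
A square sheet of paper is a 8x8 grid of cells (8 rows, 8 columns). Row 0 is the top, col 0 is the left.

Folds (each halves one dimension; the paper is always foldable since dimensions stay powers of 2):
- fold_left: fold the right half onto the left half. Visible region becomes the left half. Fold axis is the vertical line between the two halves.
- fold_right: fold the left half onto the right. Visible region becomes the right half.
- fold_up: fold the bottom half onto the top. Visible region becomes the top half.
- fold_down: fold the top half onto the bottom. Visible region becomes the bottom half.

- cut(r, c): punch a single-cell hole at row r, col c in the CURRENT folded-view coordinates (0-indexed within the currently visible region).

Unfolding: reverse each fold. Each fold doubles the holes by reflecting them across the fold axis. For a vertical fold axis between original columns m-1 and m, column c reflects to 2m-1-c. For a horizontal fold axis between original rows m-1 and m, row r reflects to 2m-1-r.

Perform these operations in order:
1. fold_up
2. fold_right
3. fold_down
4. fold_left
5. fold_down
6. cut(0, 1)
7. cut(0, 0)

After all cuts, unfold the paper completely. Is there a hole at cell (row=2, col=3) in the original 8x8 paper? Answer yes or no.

Answer: yes

Derivation:
Op 1 fold_up: fold axis h@4; visible region now rows[0,4) x cols[0,8) = 4x8
Op 2 fold_right: fold axis v@4; visible region now rows[0,4) x cols[4,8) = 4x4
Op 3 fold_down: fold axis h@2; visible region now rows[2,4) x cols[4,8) = 2x4
Op 4 fold_left: fold axis v@6; visible region now rows[2,4) x cols[4,6) = 2x2
Op 5 fold_down: fold axis h@3; visible region now rows[3,4) x cols[4,6) = 1x2
Op 6 cut(0, 1): punch at orig (3,5); cuts so far [(3, 5)]; region rows[3,4) x cols[4,6) = 1x2
Op 7 cut(0, 0): punch at orig (3,4); cuts so far [(3, 4), (3, 5)]; region rows[3,4) x cols[4,6) = 1x2
Unfold 1 (reflect across h@3): 4 holes -> [(2, 4), (2, 5), (3, 4), (3, 5)]
Unfold 2 (reflect across v@6): 8 holes -> [(2, 4), (2, 5), (2, 6), (2, 7), (3, 4), (3, 5), (3, 6), (3, 7)]
Unfold 3 (reflect across h@2): 16 holes -> [(0, 4), (0, 5), (0, 6), (0, 7), (1, 4), (1, 5), (1, 6), (1, 7), (2, 4), (2, 5), (2, 6), (2, 7), (3, 4), (3, 5), (3, 6), (3, 7)]
Unfold 4 (reflect across v@4): 32 holes -> [(0, 0), (0, 1), (0, 2), (0, 3), (0, 4), (0, 5), (0, 6), (0, 7), (1, 0), (1, 1), (1, 2), (1, 3), (1, 4), (1, 5), (1, 6), (1, 7), (2, 0), (2, 1), (2, 2), (2, 3), (2, 4), (2, 5), (2, 6), (2, 7), (3, 0), (3, 1), (3, 2), (3, 3), (3, 4), (3, 5), (3, 6), (3, 7)]
Unfold 5 (reflect across h@4): 64 holes -> [(0, 0), (0, 1), (0, 2), (0, 3), (0, 4), (0, 5), (0, 6), (0, 7), (1, 0), (1, 1), (1, 2), (1, 3), (1, 4), (1, 5), (1, 6), (1, 7), (2, 0), (2, 1), (2, 2), (2, 3), (2, 4), (2, 5), (2, 6), (2, 7), (3, 0), (3, 1), (3, 2), (3, 3), (3, 4), (3, 5), (3, 6), (3, 7), (4, 0), (4, 1), (4, 2), (4, 3), (4, 4), (4, 5), (4, 6), (4, 7), (5, 0), (5, 1), (5, 2), (5, 3), (5, 4), (5, 5), (5, 6), (5, 7), (6, 0), (6, 1), (6, 2), (6, 3), (6, 4), (6, 5), (6, 6), (6, 7), (7, 0), (7, 1), (7, 2), (7, 3), (7, 4), (7, 5), (7, 6), (7, 7)]
Holes: [(0, 0), (0, 1), (0, 2), (0, 3), (0, 4), (0, 5), (0, 6), (0, 7), (1, 0), (1, 1), (1, 2), (1, 3), (1, 4), (1, 5), (1, 6), (1, 7), (2, 0), (2, 1), (2, 2), (2, 3), (2, 4), (2, 5), (2, 6), (2, 7), (3, 0), (3, 1), (3, 2), (3, 3), (3, 4), (3, 5), (3, 6), (3, 7), (4, 0), (4, 1), (4, 2), (4, 3), (4, 4), (4, 5), (4, 6), (4, 7), (5, 0), (5, 1), (5, 2), (5, 3), (5, 4), (5, 5), (5, 6), (5, 7), (6, 0), (6, 1), (6, 2), (6, 3), (6, 4), (6, 5), (6, 6), (6, 7), (7, 0), (7, 1), (7, 2), (7, 3), (7, 4), (7, 5), (7, 6), (7, 7)]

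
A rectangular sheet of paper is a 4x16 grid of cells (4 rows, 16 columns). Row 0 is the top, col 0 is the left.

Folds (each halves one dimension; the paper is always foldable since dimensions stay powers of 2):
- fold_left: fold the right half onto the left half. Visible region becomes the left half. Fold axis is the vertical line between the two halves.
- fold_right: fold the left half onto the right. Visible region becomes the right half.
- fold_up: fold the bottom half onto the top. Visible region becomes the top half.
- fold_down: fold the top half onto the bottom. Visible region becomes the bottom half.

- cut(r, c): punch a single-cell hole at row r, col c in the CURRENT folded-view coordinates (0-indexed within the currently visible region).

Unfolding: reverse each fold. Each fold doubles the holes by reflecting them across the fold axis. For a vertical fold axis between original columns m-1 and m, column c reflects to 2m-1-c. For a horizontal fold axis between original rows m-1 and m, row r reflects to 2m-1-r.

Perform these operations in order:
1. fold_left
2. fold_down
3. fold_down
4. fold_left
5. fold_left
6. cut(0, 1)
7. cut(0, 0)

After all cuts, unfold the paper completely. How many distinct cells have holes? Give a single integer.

Op 1 fold_left: fold axis v@8; visible region now rows[0,4) x cols[0,8) = 4x8
Op 2 fold_down: fold axis h@2; visible region now rows[2,4) x cols[0,8) = 2x8
Op 3 fold_down: fold axis h@3; visible region now rows[3,4) x cols[0,8) = 1x8
Op 4 fold_left: fold axis v@4; visible region now rows[3,4) x cols[0,4) = 1x4
Op 5 fold_left: fold axis v@2; visible region now rows[3,4) x cols[0,2) = 1x2
Op 6 cut(0, 1): punch at orig (3,1); cuts so far [(3, 1)]; region rows[3,4) x cols[0,2) = 1x2
Op 7 cut(0, 0): punch at orig (3,0); cuts so far [(3, 0), (3, 1)]; region rows[3,4) x cols[0,2) = 1x2
Unfold 1 (reflect across v@2): 4 holes -> [(3, 0), (3, 1), (3, 2), (3, 3)]
Unfold 2 (reflect across v@4): 8 holes -> [(3, 0), (3, 1), (3, 2), (3, 3), (3, 4), (3, 5), (3, 6), (3, 7)]
Unfold 3 (reflect across h@3): 16 holes -> [(2, 0), (2, 1), (2, 2), (2, 3), (2, 4), (2, 5), (2, 6), (2, 7), (3, 0), (3, 1), (3, 2), (3, 3), (3, 4), (3, 5), (3, 6), (3, 7)]
Unfold 4 (reflect across h@2): 32 holes -> [(0, 0), (0, 1), (0, 2), (0, 3), (0, 4), (0, 5), (0, 6), (0, 7), (1, 0), (1, 1), (1, 2), (1, 3), (1, 4), (1, 5), (1, 6), (1, 7), (2, 0), (2, 1), (2, 2), (2, 3), (2, 4), (2, 5), (2, 6), (2, 7), (3, 0), (3, 1), (3, 2), (3, 3), (3, 4), (3, 5), (3, 6), (3, 7)]
Unfold 5 (reflect across v@8): 64 holes -> [(0, 0), (0, 1), (0, 2), (0, 3), (0, 4), (0, 5), (0, 6), (0, 7), (0, 8), (0, 9), (0, 10), (0, 11), (0, 12), (0, 13), (0, 14), (0, 15), (1, 0), (1, 1), (1, 2), (1, 3), (1, 4), (1, 5), (1, 6), (1, 7), (1, 8), (1, 9), (1, 10), (1, 11), (1, 12), (1, 13), (1, 14), (1, 15), (2, 0), (2, 1), (2, 2), (2, 3), (2, 4), (2, 5), (2, 6), (2, 7), (2, 8), (2, 9), (2, 10), (2, 11), (2, 12), (2, 13), (2, 14), (2, 15), (3, 0), (3, 1), (3, 2), (3, 3), (3, 4), (3, 5), (3, 6), (3, 7), (3, 8), (3, 9), (3, 10), (3, 11), (3, 12), (3, 13), (3, 14), (3, 15)]

Answer: 64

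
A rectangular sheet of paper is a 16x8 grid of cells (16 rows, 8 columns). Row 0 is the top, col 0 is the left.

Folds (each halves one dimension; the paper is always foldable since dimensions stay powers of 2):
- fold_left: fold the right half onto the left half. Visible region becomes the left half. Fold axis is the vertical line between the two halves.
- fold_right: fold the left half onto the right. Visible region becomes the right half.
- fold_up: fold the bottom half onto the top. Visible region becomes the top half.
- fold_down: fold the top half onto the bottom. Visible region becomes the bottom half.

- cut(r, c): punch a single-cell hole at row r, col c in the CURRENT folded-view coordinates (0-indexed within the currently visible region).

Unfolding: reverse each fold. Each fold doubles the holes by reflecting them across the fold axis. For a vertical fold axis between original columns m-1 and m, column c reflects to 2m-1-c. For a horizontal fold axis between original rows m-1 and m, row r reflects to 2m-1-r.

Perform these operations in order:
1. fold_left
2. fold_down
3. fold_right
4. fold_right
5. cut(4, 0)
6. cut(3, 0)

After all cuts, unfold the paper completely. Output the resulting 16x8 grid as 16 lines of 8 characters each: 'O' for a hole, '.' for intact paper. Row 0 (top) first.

Answer: ........
........
........
OOOOOOOO
OOOOOOOO
........
........
........
........
........
........
OOOOOOOO
OOOOOOOO
........
........
........

Derivation:
Op 1 fold_left: fold axis v@4; visible region now rows[0,16) x cols[0,4) = 16x4
Op 2 fold_down: fold axis h@8; visible region now rows[8,16) x cols[0,4) = 8x4
Op 3 fold_right: fold axis v@2; visible region now rows[8,16) x cols[2,4) = 8x2
Op 4 fold_right: fold axis v@3; visible region now rows[8,16) x cols[3,4) = 8x1
Op 5 cut(4, 0): punch at orig (12,3); cuts so far [(12, 3)]; region rows[8,16) x cols[3,4) = 8x1
Op 6 cut(3, 0): punch at orig (11,3); cuts so far [(11, 3), (12, 3)]; region rows[8,16) x cols[3,4) = 8x1
Unfold 1 (reflect across v@3): 4 holes -> [(11, 2), (11, 3), (12, 2), (12, 3)]
Unfold 2 (reflect across v@2): 8 holes -> [(11, 0), (11, 1), (11, 2), (11, 3), (12, 0), (12, 1), (12, 2), (12, 3)]
Unfold 3 (reflect across h@8): 16 holes -> [(3, 0), (3, 1), (3, 2), (3, 3), (4, 0), (4, 1), (4, 2), (4, 3), (11, 0), (11, 1), (11, 2), (11, 3), (12, 0), (12, 1), (12, 2), (12, 3)]
Unfold 4 (reflect across v@4): 32 holes -> [(3, 0), (3, 1), (3, 2), (3, 3), (3, 4), (3, 5), (3, 6), (3, 7), (4, 0), (4, 1), (4, 2), (4, 3), (4, 4), (4, 5), (4, 6), (4, 7), (11, 0), (11, 1), (11, 2), (11, 3), (11, 4), (11, 5), (11, 6), (11, 7), (12, 0), (12, 1), (12, 2), (12, 3), (12, 4), (12, 5), (12, 6), (12, 7)]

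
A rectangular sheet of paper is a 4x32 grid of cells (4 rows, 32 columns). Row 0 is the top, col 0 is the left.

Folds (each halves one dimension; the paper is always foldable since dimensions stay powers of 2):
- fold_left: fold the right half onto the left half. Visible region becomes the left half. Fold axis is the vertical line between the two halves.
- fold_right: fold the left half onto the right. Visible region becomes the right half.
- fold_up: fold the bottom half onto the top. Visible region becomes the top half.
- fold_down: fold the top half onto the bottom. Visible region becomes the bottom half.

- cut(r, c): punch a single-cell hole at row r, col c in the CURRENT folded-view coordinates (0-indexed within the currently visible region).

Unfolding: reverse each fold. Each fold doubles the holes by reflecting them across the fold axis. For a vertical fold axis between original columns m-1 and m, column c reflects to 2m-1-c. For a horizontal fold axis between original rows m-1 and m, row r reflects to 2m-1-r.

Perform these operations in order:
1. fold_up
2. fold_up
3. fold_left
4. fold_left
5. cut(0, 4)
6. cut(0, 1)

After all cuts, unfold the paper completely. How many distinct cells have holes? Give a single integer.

Op 1 fold_up: fold axis h@2; visible region now rows[0,2) x cols[0,32) = 2x32
Op 2 fold_up: fold axis h@1; visible region now rows[0,1) x cols[0,32) = 1x32
Op 3 fold_left: fold axis v@16; visible region now rows[0,1) x cols[0,16) = 1x16
Op 4 fold_left: fold axis v@8; visible region now rows[0,1) x cols[0,8) = 1x8
Op 5 cut(0, 4): punch at orig (0,4); cuts so far [(0, 4)]; region rows[0,1) x cols[0,8) = 1x8
Op 6 cut(0, 1): punch at orig (0,1); cuts so far [(0, 1), (0, 4)]; region rows[0,1) x cols[0,8) = 1x8
Unfold 1 (reflect across v@8): 4 holes -> [(0, 1), (0, 4), (0, 11), (0, 14)]
Unfold 2 (reflect across v@16): 8 holes -> [(0, 1), (0, 4), (0, 11), (0, 14), (0, 17), (0, 20), (0, 27), (0, 30)]
Unfold 3 (reflect across h@1): 16 holes -> [(0, 1), (0, 4), (0, 11), (0, 14), (0, 17), (0, 20), (0, 27), (0, 30), (1, 1), (1, 4), (1, 11), (1, 14), (1, 17), (1, 20), (1, 27), (1, 30)]
Unfold 4 (reflect across h@2): 32 holes -> [(0, 1), (0, 4), (0, 11), (0, 14), (0, 17), (0, 20), (0, 27), (0, 30), (1, 1), (1, 4), (1, 11), (1, 14), (1, 17), (1, 20), (1, 27), (1, 30), (2, 1), (2, 4), (2, 11), (2, 14), (2, 17), (2, 20), (2, 27), (2, 30), (3, 1), (3, 4), (3, 11), (3, 14), (3, 17), (3, 20), (3, 27), (3, 30)]

Answer: 32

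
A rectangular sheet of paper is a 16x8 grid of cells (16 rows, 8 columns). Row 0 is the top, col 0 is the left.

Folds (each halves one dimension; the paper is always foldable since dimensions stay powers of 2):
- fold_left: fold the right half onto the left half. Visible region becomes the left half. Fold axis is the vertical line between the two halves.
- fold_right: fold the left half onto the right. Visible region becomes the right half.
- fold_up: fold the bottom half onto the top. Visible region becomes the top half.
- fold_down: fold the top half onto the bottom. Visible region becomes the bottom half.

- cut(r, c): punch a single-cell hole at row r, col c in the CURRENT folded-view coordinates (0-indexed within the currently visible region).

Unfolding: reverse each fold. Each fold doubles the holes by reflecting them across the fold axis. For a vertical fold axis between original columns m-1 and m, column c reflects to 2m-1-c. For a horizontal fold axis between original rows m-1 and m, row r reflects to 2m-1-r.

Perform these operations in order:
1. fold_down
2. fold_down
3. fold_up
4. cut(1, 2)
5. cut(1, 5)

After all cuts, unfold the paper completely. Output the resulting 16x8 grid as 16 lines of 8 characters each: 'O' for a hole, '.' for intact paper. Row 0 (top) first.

Answer: ........
..O..O..
..O..O..
........
........
..O..O..
..O..O..
........
........
..O..O..
..O..O..
........
........
..O..O..
..O..O..
........

Derivation:
Op 1 fold_down: fold axis h@8; visible region now rows[8,16) x cols[0,8) = 8x8
Op 2 fold_down: fold axis h@12; visible region now rows[12,16) x cols[0,8) = 4x8
Op 3 fold_up: fold axis h@14; visible region now rows[12,14) x cols[0,8) = 2x8
Op 4 cut(1, 2): punch at orig (13,2); cuts so far [(13, 2)]; region rows[12,14) x cols[0,8) = 2x8
Op 5 cut(1, 5): punch at orig (13,5); cuts so far [(13, 2), (13, 5)]; region rows[12,14) x cols[0,8) = 2x8
Unfold 1 (reflect across h@14): 4 holes -> [(13, 2), (13, 5), (14, 2), (14, 5)]
Unfold 2 (reflect across h@12): 8 holes -> [(9, 2), (9, 5), (10, 2), (10, 5), (13, 2), (13, 5), (14, 2), (14, 5)]
Unfold 3 (reflect across h@8): 16 holes -> [(1, 2), (1, 5), (2, 2), (2, 5), (5, 2), (5, 5), (6, 2), (6, 5), (9, 2), (9, 5), (10, 2), (10, 5), (13, 2), (13, 5), (14, 2), (14, 5)]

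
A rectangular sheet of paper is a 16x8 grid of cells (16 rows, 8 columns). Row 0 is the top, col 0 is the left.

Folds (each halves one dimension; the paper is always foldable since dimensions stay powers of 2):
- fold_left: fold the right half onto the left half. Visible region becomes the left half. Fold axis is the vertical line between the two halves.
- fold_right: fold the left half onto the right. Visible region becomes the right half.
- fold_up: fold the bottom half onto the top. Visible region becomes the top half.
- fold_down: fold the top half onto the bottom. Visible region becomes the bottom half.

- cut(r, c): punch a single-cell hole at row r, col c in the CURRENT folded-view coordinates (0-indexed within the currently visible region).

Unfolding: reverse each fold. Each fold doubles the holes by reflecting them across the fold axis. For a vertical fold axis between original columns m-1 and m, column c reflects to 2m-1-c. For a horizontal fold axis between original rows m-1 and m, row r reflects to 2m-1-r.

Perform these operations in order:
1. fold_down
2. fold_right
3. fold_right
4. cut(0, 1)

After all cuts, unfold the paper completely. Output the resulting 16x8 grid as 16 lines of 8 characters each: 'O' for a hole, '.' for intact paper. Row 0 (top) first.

Answer: ........
........
........
........
........
........
........
O..OO..O
O..OO..O
........
........
........
........
........
........
........

Derivation:
Op 1 fold_down: fold axis h@8; visible region now rows[8,16) x cols[0,8) = 8x8
Op 2 fold_right: fold axis v@4; visible region now rows[8,16) x cols[4,8) = 8x4
Op 3 fold_right: fold axis v@6; visible region now rows[8,16) x cols[6,8) = 8x2
Op 4 cut(0, 1): punch at orig (8,7); cuts so far [(8, 7)]; region rows[8,16) x cols[6,8) = 8x2
Unfold 1 (reflect across v@6): 2 holes -> [(8, 4), (8, 7)]
Unfold 2 (reflect across v@4): 4 holes -> [(8, 0), (8, 3), (8, 4), (8, 7)]
Unfold 3 (reflect across h@8): 8 holes -> [(7, 0), (7, 3), (7, 4), (7, 7), (8, 0), (8, 3), (8, 4), (8, 7)]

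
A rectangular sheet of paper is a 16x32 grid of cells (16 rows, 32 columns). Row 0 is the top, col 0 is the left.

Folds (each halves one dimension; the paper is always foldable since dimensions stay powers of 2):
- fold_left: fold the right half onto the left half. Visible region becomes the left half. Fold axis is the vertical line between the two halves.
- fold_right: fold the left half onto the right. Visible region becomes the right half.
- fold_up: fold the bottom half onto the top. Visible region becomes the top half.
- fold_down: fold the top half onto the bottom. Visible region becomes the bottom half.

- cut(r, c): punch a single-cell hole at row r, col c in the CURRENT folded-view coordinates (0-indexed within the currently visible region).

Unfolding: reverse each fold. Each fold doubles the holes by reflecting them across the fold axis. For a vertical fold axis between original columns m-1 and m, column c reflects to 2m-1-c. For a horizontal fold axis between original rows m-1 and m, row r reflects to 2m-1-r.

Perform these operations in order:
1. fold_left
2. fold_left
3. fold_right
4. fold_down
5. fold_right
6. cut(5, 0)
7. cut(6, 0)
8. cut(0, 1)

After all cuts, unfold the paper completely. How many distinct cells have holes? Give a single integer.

Answer: 96

Derivation:
Op 1 fold_left: fold axis v@16; visible region now rows[0,16) x cols[0,16) = 16x16
Op 2 fold_left: fold axis v@8; visible region now rows[0,16) x cols[0,8) = 16x8
Op 3 fold_right: fold axis v@4; visible region now rows[0,16) x cols[4,8) = 16x4
Op 4 fold_down: fold axis h@8; visible region now rows[8,16) x cols[4,8) = 8x4
Op 5 fold_right: fold axis v@6; visible region now rows[8,16) x cols[6,8) = 8x2
Op 6 cut(5, 0): punch at orig (13,6); cuts so far [(13, 6)]; region rows[8,16) x cols[6,8) = 8x2
Op 7 cut(6, 0): punch at orig (14,6); cuts so far [(13, 6), (14, 6)]; region rows[8,16) x cols[6,8) = 8x2
Op 8 cut(0, 1): punch at orig (8,7); cuts so far [(8, 7), (13, 6), (14, 6)]; region rows[8,16) x cols[6,8) = 8x2
Unfold 1 (reflect across v@6): 6 holes -> [(8, 4), (8, 7), (13, 5), (13, 6), (14, 5), (14, 6)]
Unfold 2 (reflect across h@8): 12 holes -> [(1, 5), (1, 6), (2, 5), (2, 6), (7, 4), (7, 7), (8, 4), (8, 7), (13, 5), (13, 6), (14, 5), (14, 6)]
Unfold 3 (reflect across v@4): 24 holes -> [(1, 1), (1, 2), (1, 5), (1, 6), (2, 1), (2, 2), (2, 5), (2, 6), (7, 0), (7, 3), (7, 4), (7, 7), (8, 0), (8, 3), (8, 4), (8, 7), (13, 1), (13, 2), (13, 5), (13, 6), (14, 1), (14, 2), (14, 5), (14, 6)]
Unfold 4 (reflect across v@8): 48 holes -> [(1, 1), (1, 2), (1, 5), (1, 6), (1, 9), (1, 10), (1, 13), (1, 14), (2, 1), (2, 2), (2, 5), (2, 6), (2, 9), (2, 10), (2, 13), (2, 14), (7, 0), (7, 3), (7, 4), (7, 7), (7, 8), (7, 11), (7, 12), (7, 15), (8, 0), (8, 3), (8, 4), (8, 7), (8, 8), (8, 11), (8, 12), (8, 15), (13, 1), (13, 2), (13, 5), (13, 6), (13, 9), (13, 10), (13, 13), (13, 14), (14, 1), (14, 2), (14, 5), (14, 6), (14, 9), (14, 10), (14, 13), (14, 14)]
Unfold 5 (reflect across v@16): 96 holes -> [(1, 1), (1, 2), (1, 5), (1, 6), (1, 9), (1, 10), (1, 13), (1, 14), (1, 17), (1, 18), (1, 21), (1, 22), (1, 25), (1, 26), (1, 29), (1, 30), (2, 1), (2, 2), (2, 5), (2, 6), (2, 9), (2, 10), (2, 13), (2, 14), (2, 17), (2, 18), (2, 21), (2, 22), (2, 25), (2, 26), (2, 29), (2, 30), (7, 0), (7, 3), (7, 4), (7, 7), (7, 8), (7, 11), (7, 12), (7, 15), (7, 16), (7, 19), (7, 20), (7, 23), (7, 24), (7, 27), (7, 28), (7, 31), (8, 0), (8, 3), (8, 4), (8, 7), (8, 8), (8, 11), (8, 12), (8, 15), (8, 16), (8, 19), (8, 20), (8, 23), (8, 24), (8, 27), (8, 28), (8, 31), (13, 1), (13, 2), (13, 5), (13, 6), (13, 9), (13, 10), (13, 13), (13, 14), (13, 17), (13, 18), (13, 21), (13, 22), (13, 25), (13, 26), (13, 29), (13, 30), (14, 1), (14, 2), (14, 5), (14, 6), (14, 9), (14, 10), (14, 13), (14, 14), (14, 17), (14, 18), (14, 21), (14, 22), (14, 25), (14, 26), (14, 29), (14, 30)]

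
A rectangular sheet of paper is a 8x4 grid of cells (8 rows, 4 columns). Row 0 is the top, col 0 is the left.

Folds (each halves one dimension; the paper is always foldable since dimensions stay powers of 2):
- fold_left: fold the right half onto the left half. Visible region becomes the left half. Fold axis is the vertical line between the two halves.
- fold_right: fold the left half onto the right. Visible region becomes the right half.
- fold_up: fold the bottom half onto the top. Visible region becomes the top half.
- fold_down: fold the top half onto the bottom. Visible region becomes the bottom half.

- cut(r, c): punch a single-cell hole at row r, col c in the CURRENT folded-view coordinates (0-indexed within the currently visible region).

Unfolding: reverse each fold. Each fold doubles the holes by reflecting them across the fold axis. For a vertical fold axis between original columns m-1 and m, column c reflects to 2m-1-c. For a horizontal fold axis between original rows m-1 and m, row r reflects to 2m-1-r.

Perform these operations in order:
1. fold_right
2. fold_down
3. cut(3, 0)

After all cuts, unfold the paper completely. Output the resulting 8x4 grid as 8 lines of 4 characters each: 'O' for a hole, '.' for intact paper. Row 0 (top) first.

Op 1 fold_right: fold axis v@2; visible region now rows[0,8) x cols[2,4) = 8x2
Op 2 fold_down: fold axis h@4; visible region now rows[4,8) x cols[2,4) = 4x2
Op 3 cut(3, 0): punch at orig (7,2); cuts so far [(7, 2)]; region rows[4,8) x cols[2,4) = 4x2
Unfold 1 (reflect across h@4): 2 holes -> [(0, 2), (7, 2)]
Unfold 2 (reflect across v@2): 4 holes -> [(0, 1), (0, 2), (7, 1), (7, 2)]

Answer: .OO.
....
....
....
....
....
....
.OO.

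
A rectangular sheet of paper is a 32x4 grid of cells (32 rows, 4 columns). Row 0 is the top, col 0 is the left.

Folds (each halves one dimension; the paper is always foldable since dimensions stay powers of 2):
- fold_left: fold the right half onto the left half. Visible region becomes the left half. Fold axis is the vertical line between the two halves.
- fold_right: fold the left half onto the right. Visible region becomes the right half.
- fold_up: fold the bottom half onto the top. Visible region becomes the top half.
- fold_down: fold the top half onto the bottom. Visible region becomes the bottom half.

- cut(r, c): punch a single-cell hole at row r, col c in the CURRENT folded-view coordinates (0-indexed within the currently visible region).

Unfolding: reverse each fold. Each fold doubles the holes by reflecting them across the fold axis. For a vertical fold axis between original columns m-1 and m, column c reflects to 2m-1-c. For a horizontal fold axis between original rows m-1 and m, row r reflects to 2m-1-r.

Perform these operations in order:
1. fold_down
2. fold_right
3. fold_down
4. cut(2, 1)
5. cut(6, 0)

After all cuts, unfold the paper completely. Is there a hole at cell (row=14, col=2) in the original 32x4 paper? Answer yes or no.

Answer: yes

Derivation:
Op 1 fold_down: fold axis h@16; visible region now rows[16,32) x cols[0,4) = 16x4
Op 2 fold_right: fold axis v@2; visible region now rows[16,32) x cols[2,4) = 16x2
Op 3 fold_down: fold axis h@24; visible region now rows[24,32) x cols[2,4) = 8x2
Op 4 cut(2, 1): punch at orig (26,3); cuts so far [(26, 3)]; region rows[24,32) x cols[2,4) = 8x2
Op 5 cut(6, 0): punch at orig (30,2); cuts so far [(26, 3), (30, 2)]; region rows[24,32) x cols[2,4) = 8x2
Unfold 1 (reflect across h@24): 4 holes -> [(17, 2), (21, 3), (26, 3), (30, 2)]
Unfold 2 (reflect across v@2): 8 holes -> [(17, 1), (17, 2), (21, 0), (21, 3), (26, 0), (26, 3), (30, 1), (30, 2)]
Unfold 3 (reflect across h@16): 16 holes -> [(1, 1), (1, 2), (5, 0), (5, 3), (10, 0), (10, 3), (14, 1), (14, 2), (17, 1), (17, 2), (21, 0), (21, 3), (26, 0), (26, 3), (30, 1), (30, 2)]
Holes: [(1, 1), (1, 2), (5, 0), (5, 3), (10, 0), (10, 3), (14, 1), (14, 2), (17, 1), (17, 2), (21, 0), (21, 3), (26, 0), (26, 3), (30, 1), (30, 2)]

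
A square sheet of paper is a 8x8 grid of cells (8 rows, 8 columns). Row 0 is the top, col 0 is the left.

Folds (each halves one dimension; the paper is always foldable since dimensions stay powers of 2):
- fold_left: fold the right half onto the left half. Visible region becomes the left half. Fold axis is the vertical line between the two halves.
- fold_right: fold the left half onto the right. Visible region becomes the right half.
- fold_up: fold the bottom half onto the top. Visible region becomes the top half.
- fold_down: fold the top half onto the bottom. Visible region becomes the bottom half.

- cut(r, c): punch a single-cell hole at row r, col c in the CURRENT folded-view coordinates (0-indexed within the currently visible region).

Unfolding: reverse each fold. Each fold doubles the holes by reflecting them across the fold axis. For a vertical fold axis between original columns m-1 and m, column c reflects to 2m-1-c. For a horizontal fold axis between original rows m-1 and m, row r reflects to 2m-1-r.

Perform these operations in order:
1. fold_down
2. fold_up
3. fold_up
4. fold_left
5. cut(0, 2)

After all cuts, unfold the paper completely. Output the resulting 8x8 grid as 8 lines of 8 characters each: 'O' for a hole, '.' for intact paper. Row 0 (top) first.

Op 1 fold_down: fold axis h@4; visible region now rows[4,8) x cols[0,8) = 4x8
Op 2 fold_up: fold axis h@6; visible region now rows[4,6) x cols[0,8) = 2x8
Op 3 fold_up: fold axis h@5; visible region now rows[4,5) x cols[0,8) = 1x8
Op 4 fold_left: fold axis v@4; visible region now rows[4,5) x cols[0,4) = 1x4
Op 5 cut(0, 2): punch at orig (4,2); cuts so far [(4, 2)]; region rows[4,5) x cols[0,4) = 1x4
Unfold 1 (reflect across v@4): 2 holes -> [(4, 2), (4, 5)]
Unfold 2 (reflect across h@5): 4 holes -> [(4, 2), (4, 5), (5, 2), (5, 5)]
Unfold 3 (reflect across h@6): 8 holes -> [(4, 2), (4, 5), (5, 2), (5, 5), (6, 2), (6, 5), (7, 2), (7, 5)]
Unfold 4 (reflect across h@4): 16 holes -> [(0, 2), (0, 5), (1, 2), (1, 5), (2, 2), (2, 5), (3, 2), (3, 5), (4, 2), (4, 5), (5, 2), (5, 5), (6, 2), (6, 5), (7, 2), (7, 5)]

Answer: ..O..O..
..O..O..
..O..O..
..O..O..
..O..O..
..O..O..
..O..O..
..O..O..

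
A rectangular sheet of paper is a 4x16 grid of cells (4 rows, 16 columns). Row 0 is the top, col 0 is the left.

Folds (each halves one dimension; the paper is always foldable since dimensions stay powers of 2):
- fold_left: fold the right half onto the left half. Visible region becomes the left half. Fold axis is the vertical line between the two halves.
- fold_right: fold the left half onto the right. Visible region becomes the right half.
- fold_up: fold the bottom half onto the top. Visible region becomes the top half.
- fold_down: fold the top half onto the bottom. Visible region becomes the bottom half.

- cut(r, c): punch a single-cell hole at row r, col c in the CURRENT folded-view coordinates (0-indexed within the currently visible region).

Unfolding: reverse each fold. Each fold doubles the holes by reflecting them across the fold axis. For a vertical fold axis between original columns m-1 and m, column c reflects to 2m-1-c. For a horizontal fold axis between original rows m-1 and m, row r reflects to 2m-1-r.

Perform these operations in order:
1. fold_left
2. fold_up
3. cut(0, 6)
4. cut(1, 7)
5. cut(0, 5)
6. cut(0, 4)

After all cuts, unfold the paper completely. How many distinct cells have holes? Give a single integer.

Op 1 fold_left: fold axis v@8; visible region now rows[0,4) x cols[0,8) = 4x8
Op 2 fold_up: fold axis h@2; visible region now rows[0,2) x cols[0,8) = 2x8
Op 3 cut(0, 6): punch at orig (0,6); cuts so far [(0, 6)]; region rows[0,2) x cols[0,8) = 2x8
Op 4 cut(1, 7): punch at orig (1,7); cuts so far [(0, 6), (1, 7)]; region rows[0,2) x cols[0,8) = 2x8
Op 5 cut(0, 5): punch at orig (0,5); cuts so far [(0, 5), (0, 6), (1, 7)]; region rows[0,2) x cols[0,8) = 2x8
Op 6 cut(0, 4): punch at orig (0,4); cuts so far [(0, 4), (0, 5), (0, 6), (1, 7)]; region rows[0,2) x cols[0,8) = 2x8
Unfold 1 (reflect across h@2): 8 holes -> [(0, 4), (0, 5), (0, 6), (1, 7), (2, 7), (3, 4), (3, 5), (3, 6)]
Unfold 2 (reflect across v@8): 16 holes -> [(0, 4), (0, 5), (0, 6), (0, 9), (0, 10), (0, 11), (1, 7), (1, 8), (2, 7), (2, 8), (3, 4), (3, 5), (3, 6), (3, 9), (3, 10), (3, 11)]

Answer: 16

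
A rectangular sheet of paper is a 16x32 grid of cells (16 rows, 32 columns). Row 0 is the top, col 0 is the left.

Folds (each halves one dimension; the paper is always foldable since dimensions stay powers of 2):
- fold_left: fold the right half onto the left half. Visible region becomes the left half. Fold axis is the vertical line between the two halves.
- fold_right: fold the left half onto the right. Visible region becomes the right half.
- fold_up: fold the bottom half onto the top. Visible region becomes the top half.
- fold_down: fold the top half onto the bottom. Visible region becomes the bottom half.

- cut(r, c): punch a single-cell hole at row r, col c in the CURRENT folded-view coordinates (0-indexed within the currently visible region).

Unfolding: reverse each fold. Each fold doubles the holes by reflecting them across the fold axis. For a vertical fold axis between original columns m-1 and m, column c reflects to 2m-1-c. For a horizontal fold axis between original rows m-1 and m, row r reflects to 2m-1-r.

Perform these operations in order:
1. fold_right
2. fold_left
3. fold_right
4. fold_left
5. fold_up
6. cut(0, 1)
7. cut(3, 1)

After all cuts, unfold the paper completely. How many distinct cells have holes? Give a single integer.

Answer: 64

Derivation:
Op 1 fold_right: fold axis v@16; visible region now rows[0,16) x cols[16,32) = 16x16
Op 2 fold_left: fold axis v@24; visible region now rows[0,16) x cols[16,24) = 16x8
Op 3 fold_right: fold axis v@20; visible region now rows[0,16) x cols[20,24) = 16x4
Op 4 fold_left: fold axis v@22; visible region now rows[0,16) x cols[20,22) = 16x2
Op 5 fold_up: fold axis h@8; visible region now rows[0,8) x cols[20,22) = 8x2
Op 6 cut(0, 1): punch at orig (0,21); cuts so far [(0, 21)]; region rows[0,8) x cols[20,22) = 8x2
Op 7 cut(3, 1): punch at orig (3,21); cuts so far [(0, 21), (3, 21)]; region rows[0,8) x cols[20,22) = 8x2
Unfold 1 (reflect across h@8): 4 holes -> [(0, 21), (3, 21), (12, 21), (15, 21)]
Unfold 2 (reflect across v@22): 8 holes -> [(0, 21), (0, 22), (3, 21), (3, 22), (12, 21), (12, 22), (15, 21), (15, 22)]
Unfold 3 (reflect across v@20): 16 holes -> [(0, 17), (0, 18), (0, 21), (0, 22), (3, 17), (3, 18), (3, 21), (3, 22), (12, 17), (12, 18), (12, 21), (12, 22), (15, 17), (15, 18), (15, 21), (15, 22)]
Unfold 4 (reflect across v@24): 32 holes -> [(0, 17), (0, 18), (0, 21), (0, 22), (0, 25), (0, 26), (0, 29), (0, 30), (3, 17), (3, 18), (3, 21), (3, 22), (3, 25), (3, 26), (3, 29), (3, 30), (12, 17), (12, 18), (12, 21), (12, 22), (12, 25), (12, 26), (12, 29), (12, 30), (15, 17), (15, 18), (15, 21), (15, 22), (15, 25), (15, 26), (15, 29), (15, 30)]
Unfold 5 (reflect across v@16): 64 holes -> [(0, 1), (0, 2), (0, 5), (0, 6), (0, 9), (0, 10), (0, 13), (0, 14), (0, 17), (0, 18), (0, 21), (0, 22), (0, 25), (0, 26), (0, 29), (0, 30), (3, 1), (3, 2), (3, 5), (3, 6), (3, 9), (3, 10), (3, 13), (3, 14), (3, 17), (3, 18), (3, 21), (3, 22), (3, 25), (3, 26), (3, 29), (3, 30), (12, 1), (12, 2), (12, 5), (12, 6), (12, 9), (12, 10), (12, 13), (12, 14), (12, 17), (12, 18), (12, 21), (12, 22), (12, 25), (12, 26), (12, 29), (12, 30), (15, 1), (15, 2), (15, 5), (15, 6), (15, 9), (15, 10), (15, 13), (15, 14), (15, 17), (15, 18), (15, 21), (15, 22), (15, 25), (15, 26), (15, 29), (15, 30)]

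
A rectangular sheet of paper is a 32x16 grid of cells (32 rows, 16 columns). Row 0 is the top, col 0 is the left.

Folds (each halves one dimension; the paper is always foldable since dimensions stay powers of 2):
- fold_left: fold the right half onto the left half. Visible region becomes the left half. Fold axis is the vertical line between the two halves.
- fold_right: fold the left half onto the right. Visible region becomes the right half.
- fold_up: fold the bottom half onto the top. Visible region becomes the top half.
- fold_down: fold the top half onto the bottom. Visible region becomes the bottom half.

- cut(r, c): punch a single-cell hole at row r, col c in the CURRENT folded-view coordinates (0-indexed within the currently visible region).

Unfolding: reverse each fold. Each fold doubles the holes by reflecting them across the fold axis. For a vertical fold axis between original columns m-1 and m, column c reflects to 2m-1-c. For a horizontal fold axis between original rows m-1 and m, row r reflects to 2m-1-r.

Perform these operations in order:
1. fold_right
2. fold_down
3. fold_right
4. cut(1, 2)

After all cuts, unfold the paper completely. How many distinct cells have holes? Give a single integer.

Answer: 8

Derivation:
Op 1 fold_right: fold axis v@8; visible region now rows[0,32) x cols[8,16) = 32x8
Op 2 fold_down: fold axis h@16; visible region now rows[16,32) x cols[8,16) = 16x8
Op 3 fold_right: fold axis v@12; visible region now rows[16,32) x cols[12,16) = 16x4
Op 4 cut(1, 2): punch at orig (17,14); cuts so far [(17, 14)]; region rows[16,32) x cols[12,16) = 16x4
Unfold 1 (reflect across v@12): 2 holes -> [(17, 9), (17, 14)]
Unfold 2 (reflect across h@16): 4 holes -> [(14, 9), (14, 14), (17, 9), (17, 14)]
Unfold 3 (reflect across v@8): 8 holes -> [(14, 1), (14, 6), (14, 9), (14, 14), (17, 1), (17, 6), (17, 9), (17, 14)]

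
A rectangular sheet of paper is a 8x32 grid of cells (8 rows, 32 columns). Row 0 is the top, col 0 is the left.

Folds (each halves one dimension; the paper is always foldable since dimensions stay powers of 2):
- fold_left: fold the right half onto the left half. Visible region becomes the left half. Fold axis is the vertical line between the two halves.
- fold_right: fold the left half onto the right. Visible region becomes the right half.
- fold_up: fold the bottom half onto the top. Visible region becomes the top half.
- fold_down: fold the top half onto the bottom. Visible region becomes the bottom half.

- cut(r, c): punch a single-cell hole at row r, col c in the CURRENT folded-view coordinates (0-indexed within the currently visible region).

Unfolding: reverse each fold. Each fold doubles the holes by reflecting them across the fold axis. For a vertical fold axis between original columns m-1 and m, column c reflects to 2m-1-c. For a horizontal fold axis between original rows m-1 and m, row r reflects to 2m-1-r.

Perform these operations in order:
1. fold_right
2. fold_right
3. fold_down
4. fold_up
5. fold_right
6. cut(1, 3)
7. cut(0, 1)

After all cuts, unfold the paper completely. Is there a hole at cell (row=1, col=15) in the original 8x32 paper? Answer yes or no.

Op 1 fold_right: fold axis v@16; visible region now rows[0,8) x cols[16,32) = 8x16
Op 2 fold_right: fold axis v@24; visible region now rows[0,8) x cols[24,32) = 8x8
Op 3 fold_down: fold axis h@4; visible region now rows[4,8) x cols[24,32) = 4x8
Op 4 fold_up: fold axis h@6; visible region now rows[4,6) x cols[24,32) = 2x8
Op 5 fold_right: fold axis v@28; visible region now rows[4,6) x cols[28,32) = 2x4
Op 6 cut(1, 3): punch at orig (5,31); cuts so far [(5, 31)]; region rows[4,6) x cols[28,32) = 2x4
Op 7 cut(0, 1): punch at orig (4,29); cuts so far [(4, 29), (5, 31)]; region rows[4,6) x cols[28,32) = 2x4
Unfold 1 (reflect across v@28): 4 holes -> [(4, 26), (4, 29), (5, 24), (5, 31)]
Unfold 2 (reflect across h@6): 8 holes -> [(4, 26), (4, 29), (5, 24), (5, 31), (6, 24), (6, 31), (7, 26), (7, 29)]
Unfold 3 (reflect across h@4): 16 holes -> [(0, 26), (0, 29), (1, 24), (1, 31), (2, 24), (2, 31), (3, 26), (3, 29), (4, 26), (4, 29), (5, 24), (5, 31), (6, 24), (6, 31), (7, 26), (7, 29)]
Unfold 4 (reflect across v@24): 32 holes -> [(0, 18), (0, 21), (0, 26), (0, 29), (1, 16), (1, 23), (1, 24), (1, 31), (2, 16), (2, 23), (2, 24), (2, 31), (3, 18), (3, 21), (3, 26), (3, 29), (4, 18), (4, 21), (4, 26), (4, 29), (5, 16), (5, 23), (5, 24), (5, 31), (6, 16), (6, 23), (6, 24), (6, 31), (7, 18), (7, 21), (7, 26), (7, 29)]
Unfold 5 (reflect across v@16): 64 holes -> [(0, 2), (0, 5), (0, 10), (0, 13), (0, 18), (0, 21), (0, 26), (0, 29), (1, 0), (1, 7), (1, 8), (1, 15), (1, 16), (1, 23), (1, 24), (1, 31), (2, 0), (2, 7), (2, 8), (2, 15), (2, 16), (2, 23), (2, 24), (2, 31), (3, 2), (3, 5), (3, 10), (3, 13), (3, 18), (3, 21), (3, 26), (3, 29), (4, 2), (4, 5), (4, 10), (4, 13), (4, 18), (4, 21), (4, 26), (4, 29), (5, 0), (5, 7), (5, 8), (5, 15), (5, 16), (5, 23), (5, 24), (5, 31), (6, 0), (6, 7), (6, 8), (6, 15), (6, 16), (6, 23), (6, 24), (6, 31), (7, 2), (7, 5), (7, 10), (7, 13), (7, 18), (7, 21), (7, 26), (7, 29)]
Holes: [(0, 2), (0, 5), (0, 10), (0, 13), (0, 18), (0, 21), (0, 26), (0, 29), (1, 0), (1, 7), (1, 8), (1, 15), (1, 16), (1, 23), (1, 24), (1, 31), (2, 0), (2, 7), (2, 8), (2, 15), (2, 16), (2, 23), (2, 24), (2, 31), (3, 2), (3, 5), (3, 10), (3, 13), (3, 18), (3, 21), (3, 26), (3, 29), (4, 2), (4, 5), (4, 10), (4, 13), (4, 18), (4, 21), (4, 26), (4, 29), (5, 0), (5, 7), (5, 8), (5, 15), (5, 16), (5, 23), (5, 24), (5, 31), (6, 0), (6, 7), (6, 8), (6, 15), (6, 16), (6, 23), (6, 24), (6, 31), (7, 2), (7, 5), (7, 10), (7, 13), (7, 18), (7, 21), (7, 26), (7, 29)]

Answer: yes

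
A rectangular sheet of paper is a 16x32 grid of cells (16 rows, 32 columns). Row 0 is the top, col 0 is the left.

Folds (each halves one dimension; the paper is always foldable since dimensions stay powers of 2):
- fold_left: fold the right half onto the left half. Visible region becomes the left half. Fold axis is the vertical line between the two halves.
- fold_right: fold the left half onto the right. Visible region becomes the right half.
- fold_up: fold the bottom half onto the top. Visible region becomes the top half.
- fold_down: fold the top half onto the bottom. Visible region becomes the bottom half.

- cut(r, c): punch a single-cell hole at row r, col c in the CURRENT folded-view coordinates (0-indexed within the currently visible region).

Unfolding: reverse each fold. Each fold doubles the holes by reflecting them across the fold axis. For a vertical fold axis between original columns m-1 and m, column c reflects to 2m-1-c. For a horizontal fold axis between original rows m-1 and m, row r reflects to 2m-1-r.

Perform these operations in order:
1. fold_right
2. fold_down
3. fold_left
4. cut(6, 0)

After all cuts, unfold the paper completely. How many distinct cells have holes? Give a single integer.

Op 1 fold_right: fold axis v@16; visible region now rows[0,16) x cols[16,32) = 16x16
Op 2 fold_down: fold axis h@8; visible region now rows[8,16) x cols[16,32) = 8x16
Op 3 fold_left: fold axis v@24; visible region now rows[8,16) x cols[16,24) = 8x8
Op 4 cut(6, 0): punch at orig (14,16); cuts so far [(14, 16)]; region rows[8,16) x cols[16,24) = 8x8
Unfold 1 (reflect across v@24): 2 holes -> [(14, 16), (14, 31)]
Unfold 2 (reflect across h@8): 4 holes -> [(1, 16), (1, 31), (14, 16), (14, 31)]
Unfold 3 (reflect across v@16): 8 holes -> [(1, 0), (1, 15), (1, 16), (1, 31), (14, 0), (14, 15), (14, 16), (14, 31)]

Answer: 8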